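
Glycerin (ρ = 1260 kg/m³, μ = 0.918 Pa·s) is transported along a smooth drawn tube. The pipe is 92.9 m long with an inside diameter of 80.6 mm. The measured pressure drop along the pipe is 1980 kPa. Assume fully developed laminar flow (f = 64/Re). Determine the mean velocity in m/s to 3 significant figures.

V ≈ 4.71 m/s

For laminar flow, f = 64/Re with Re = ρVD/μ, so Darcy-Weisbach reduces to ΔP = 32μLV/D². Solving for V: V = ΔP·D²/(32μL) = 1.98e+06·(0.0806)²/(32·0.918·92.9) = 4.713 m/s.
Check: Re = ρVD/μ = 1260·4.713·0.0806/0.918 = 521.4 < 2300, so the laminar assumption holds.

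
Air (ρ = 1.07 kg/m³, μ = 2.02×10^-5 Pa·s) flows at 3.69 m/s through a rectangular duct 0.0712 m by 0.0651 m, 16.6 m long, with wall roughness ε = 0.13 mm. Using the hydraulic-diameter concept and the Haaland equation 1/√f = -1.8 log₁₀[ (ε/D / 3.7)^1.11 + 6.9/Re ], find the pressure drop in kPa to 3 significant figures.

ΔP ≈ 0.0561 kPa

Hydraulic diameter D_h = 4A/P = 4·(0.0712·0.0651)/(2·(0.0712+0.0651)) = 0.01854/0.2726 = 0.06801 m.
Re = ρVD_h/μ = 1.07·3.69·0.06801/2.02e-05 = 1.329e+04.
ε/D_h = 0.00013/0.06801 = 0.00191; Haaland gives 1/√f = -1.8 log₁₀[0.000225+0.000519] = 5.631, so f = 0.03153.
ΔP = f(L/D_h)(ρV²/2) = 0.03153·16.6/0.06801·7.285 = 56.06 Pa.
ΔP = 0.0561 kPa.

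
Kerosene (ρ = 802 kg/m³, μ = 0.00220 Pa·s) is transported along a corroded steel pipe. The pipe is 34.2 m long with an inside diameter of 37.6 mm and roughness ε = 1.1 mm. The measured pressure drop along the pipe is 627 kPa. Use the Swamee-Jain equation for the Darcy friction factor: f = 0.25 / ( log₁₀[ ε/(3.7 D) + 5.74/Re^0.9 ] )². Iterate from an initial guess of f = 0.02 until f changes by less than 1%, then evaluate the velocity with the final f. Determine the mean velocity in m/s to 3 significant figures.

V ≈ 5.48 m/s

Rearranging Darcy-Weisbach: V = √(2·ΔP·D/(f·L·ρ)). With ε/D = 0.0011/0.0376 = 0.0293, iterate starting from f = 0.02:
  f = 0.02 → V = √(2·6.27e+05·0.0376/(0.02·34.2·802)) = 9.271 m/s; Re = ρVD/μ = 1.271e+05; f → 0.05701
  f = 0.05701 → V = 5.491 m/s; Re = 7.527e+04; f → 0.05727
Converged (Δf/f < 1%). With the final f = 0.05727: V = √(2·6.27e+05·0.0376/(0.05727·34.2·802)) = 5.479 m/s.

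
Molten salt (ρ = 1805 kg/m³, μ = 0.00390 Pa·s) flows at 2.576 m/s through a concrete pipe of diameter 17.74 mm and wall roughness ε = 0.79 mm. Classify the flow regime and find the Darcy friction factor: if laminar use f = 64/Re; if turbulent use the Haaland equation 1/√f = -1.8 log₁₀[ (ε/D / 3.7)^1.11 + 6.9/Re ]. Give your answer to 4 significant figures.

Re = ρVD/μ = 1805·2.576·0.01774/0.0039 = 2.115e+04.
Re > 4000 → turbulent. ε/D = 0.00079/0.01774 = 0.0445; Haaland: 1/√f = -1.8 log₁₀[0.0074 + 0.000326] = 3.801, so f = 0.0692.

f ≈ 0.06920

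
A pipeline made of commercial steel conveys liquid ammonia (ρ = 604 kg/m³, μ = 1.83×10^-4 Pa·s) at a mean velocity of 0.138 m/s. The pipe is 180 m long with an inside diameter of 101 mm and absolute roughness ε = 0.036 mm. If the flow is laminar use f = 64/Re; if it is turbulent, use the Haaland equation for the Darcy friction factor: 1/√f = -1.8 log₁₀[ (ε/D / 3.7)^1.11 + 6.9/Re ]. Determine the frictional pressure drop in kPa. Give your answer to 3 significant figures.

Reynolds number Re = ρVD/μ = 604 · 0.138 · 0.101 / 0.000183 = 4.6e+04.
Re > 4000 → turbulent. Relative roughness ε/D = 3.6e-05/0.101 = 0.000356. Haaland: 1/√f = -1.8 log₁₀[(0.000356/3.7)^1.11 + 6.9/4.6e+04] = -1.8 log₁₀[3.48e-05 + 0.00015] = 6.72, so f = 0.02215.
Darcy-Weisbach: ΔP = f(L/D)(ρV²/2) = 0.02215·(180/0.101)·(604·0.138²/2) = 0.02215·1782·5.751 = 227 Pa.
ΔP = 227 Pa = 0.227 kPa.

ΔP ≈ 0.227 kPa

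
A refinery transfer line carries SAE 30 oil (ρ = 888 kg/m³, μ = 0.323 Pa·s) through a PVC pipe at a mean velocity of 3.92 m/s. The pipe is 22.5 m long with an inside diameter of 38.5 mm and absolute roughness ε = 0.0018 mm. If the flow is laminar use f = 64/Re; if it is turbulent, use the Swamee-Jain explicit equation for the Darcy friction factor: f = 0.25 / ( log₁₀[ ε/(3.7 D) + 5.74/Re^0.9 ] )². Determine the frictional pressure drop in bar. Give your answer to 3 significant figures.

ΔP ≈ 6.15 bar

Reynolds number Re = ρVD/μ = 888 · 3.92 · 0.0385 / 0.323 = 414.9.
Re < 2300 → laminar flow, so f = 64/Re = 64/414.9 = 0.1542 (the turbulent correlation is not needed).
Darcy-Weisbach: ΔP = f(L/D)(ρV²/2) = 0.1542·(22.5/0.0385)·(888·3.92²/2) = 0.1542·584.4·6823 = 6.15e+05 Pa.
ΔP = 6.15e+05 Pa = 6.15 bar.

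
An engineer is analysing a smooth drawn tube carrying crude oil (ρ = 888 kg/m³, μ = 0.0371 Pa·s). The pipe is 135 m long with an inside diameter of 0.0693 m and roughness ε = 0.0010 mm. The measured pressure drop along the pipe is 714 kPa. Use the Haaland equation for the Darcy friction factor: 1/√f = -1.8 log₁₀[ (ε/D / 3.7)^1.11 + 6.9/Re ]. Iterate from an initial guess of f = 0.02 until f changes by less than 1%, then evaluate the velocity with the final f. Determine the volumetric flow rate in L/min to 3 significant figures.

Q ≈ 1140 L/min

Rearranging Darcy-Weisbach: V = √(2·ΔP·D/(f·L·ρ)). With ε/D = 1e-06/0.0693 = 1.44e-05, iterate starting from f = 0.02:
  f = 0.02 → V = √(2·7.14e+05·0.0693/(0.02·135·888)) = 6.425 m/s; Re = ρVD/μ = 1.066e+04; f → 0.03037
  f = 0.03037 → V = 5.214 m/s; Re = 8648; f → 0.03217
  f = 0.03217 → V = 5.066 m/s; Re = 8403; f → 0.03243
Converged (Δf/f < 1%). With the final f = 0.03243: V = √(2·7.14e+05·0.0693/(0.03243·135·888)) = 5.045 m/s.
Q = V·A = 5.045·(π/4·0.0693²) = 0.01903 m³/s = 1140 L/min.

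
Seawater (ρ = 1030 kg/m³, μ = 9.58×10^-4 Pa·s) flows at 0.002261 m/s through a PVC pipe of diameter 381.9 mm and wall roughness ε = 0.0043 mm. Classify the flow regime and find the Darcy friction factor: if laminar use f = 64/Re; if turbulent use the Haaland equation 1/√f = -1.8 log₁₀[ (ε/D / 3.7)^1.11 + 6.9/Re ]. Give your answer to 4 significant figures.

f ≈ 0.06894

Re = ρVD/μ = 1030·0.002261·0.3819/0.000958 = 928.4.
Re < 2300 → laminar, so f = 64/Re = 0.06894 (roughness is irrelevant in laminar flow).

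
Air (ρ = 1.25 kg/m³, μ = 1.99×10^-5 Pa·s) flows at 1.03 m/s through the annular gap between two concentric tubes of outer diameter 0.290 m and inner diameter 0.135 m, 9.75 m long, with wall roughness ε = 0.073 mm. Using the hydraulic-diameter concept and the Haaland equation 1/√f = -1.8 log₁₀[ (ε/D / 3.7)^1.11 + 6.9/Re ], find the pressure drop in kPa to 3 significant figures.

ΔP ≈ 0.00131 kPa

Hydraulic diameter D_h = 4A/P = D_o - D_i = 0.29 - 0.135 = 0.155 m.
Re = ρVD_h/μ = 1.25·1.03·0.155/1.99e-05 = 1.003e+04.
ε/D_h = 7.3e-05/0.155 = 0.000471; Haaland gives 1/√f = -1.8 log₁₀[4.75e-05+0.000688] = 5.64, so f = 0.03144.
ΔP = f(L/D_h)(ρV²/2) = 0.03144·9.75/0.155·0.6631 = 1.311 Pa.
ΔP = 0.00131 kPa.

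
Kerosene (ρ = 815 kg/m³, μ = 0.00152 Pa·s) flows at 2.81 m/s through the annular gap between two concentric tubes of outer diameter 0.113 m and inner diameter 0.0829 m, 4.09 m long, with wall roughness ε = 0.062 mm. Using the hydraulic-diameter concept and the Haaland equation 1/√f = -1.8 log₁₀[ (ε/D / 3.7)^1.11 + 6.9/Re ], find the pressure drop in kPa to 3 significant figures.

ΔP ≈ 11.7 kPa

Hydraulic diameter D_h = 4A/P = D_o - D_i = 0.113 - 0.0829 = 0.0301 m.
Re = ρVD_h/μ = 815·2.81·0.0301/0.00152 = 4.535e+04.
ε/D_h = 6.2e-05/0.0301 = 0.00206; Haaland gives 1/√f = -1.8 log₁₀[0.000244+0.000152] = 6.124, so f = 0.02667.
ΔP = f(L/D_h)(ρV²/2) = 0.02667·4.09/0.0301·3218 = 1.166e+04 Pa.
ΔP = 11.7 kPa.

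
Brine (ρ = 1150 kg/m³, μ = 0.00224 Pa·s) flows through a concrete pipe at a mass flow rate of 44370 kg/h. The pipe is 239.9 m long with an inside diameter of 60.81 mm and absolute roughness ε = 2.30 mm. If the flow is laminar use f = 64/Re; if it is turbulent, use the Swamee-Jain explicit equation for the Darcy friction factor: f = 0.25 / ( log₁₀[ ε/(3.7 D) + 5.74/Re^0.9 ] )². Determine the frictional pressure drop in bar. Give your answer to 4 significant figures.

ΔP ≈ 19.62 bar

ṁ = 44370 kg/h = 44370/3600 = 12.32 kg/s.
A = πD²/4 = π(0.06081)²/4 = 0.002904 m²; mean velocity V = ṁ/(ρA) = 12.32/(1150 · 0.002904) = 3.69 m/s.
Reynolds number Re = ρVD/μ = 1150 · 3.69 · 0.06081 / 0.00224 = 1.152e+05.
Re > 4000 → turbulent. Relative roughness ε/D = 0.0023/0.06081 = 0.0378. Swamee-Jain: f = 0.25/(log₁₀[0.0378/3.7 + 5.74/1.152e+05^0.9])² = 0.25/(log₁₀[0.0102 + 0.00016])² = 0.25/(-1.984)² = 0.06353.
Darcy-Weisbach: ΔP = f(L/D)(ρV²/2) = 0.06353·(239.9/0.06081)·(1150·3.69²/2) = 0.06353·3945·7830 = 1.962e+06 Pa.
ΔP = 1.962e+06 Pa = 19.62 bar.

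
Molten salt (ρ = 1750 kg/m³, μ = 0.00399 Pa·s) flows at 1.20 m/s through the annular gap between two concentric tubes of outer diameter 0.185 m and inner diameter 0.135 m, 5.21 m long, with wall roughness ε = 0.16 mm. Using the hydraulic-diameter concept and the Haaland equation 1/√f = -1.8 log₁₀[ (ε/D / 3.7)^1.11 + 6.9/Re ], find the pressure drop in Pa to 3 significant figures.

Hydraulic diameter D_h = 4A/P = D_o - D_i = 0.185 - 0.135 = 0.05 m.
Re = ρVD_h/μ = 1750·1.2·0.05/0.00399 = 2.632e+04.
ε/D_h = 0.00016/0.05 = 0.0032; Haaland gives 1/√f = -1.8 log₁₀[0.000398+0.000262] = 5.724, so f = 0.03052.
ΔP = f(L/D_h)(ρV²/2) = 0.03052·5.21/0.05·1260 = 4007 Pa.

ΔP ≈ 4010 Pa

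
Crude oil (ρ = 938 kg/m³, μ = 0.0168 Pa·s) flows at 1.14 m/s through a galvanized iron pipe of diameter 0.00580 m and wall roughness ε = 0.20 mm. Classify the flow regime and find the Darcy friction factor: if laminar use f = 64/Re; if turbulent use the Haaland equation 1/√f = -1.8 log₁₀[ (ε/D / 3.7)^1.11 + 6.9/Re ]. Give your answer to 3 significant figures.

Re = ρVD/μ = 938·1.14·0.0058/0.0168 = 369.2.
Re < 2300 → laminar, so f = 64/Re = 0.1734 (roughness is irrelevant in laminar flow).

f ≈ 0.173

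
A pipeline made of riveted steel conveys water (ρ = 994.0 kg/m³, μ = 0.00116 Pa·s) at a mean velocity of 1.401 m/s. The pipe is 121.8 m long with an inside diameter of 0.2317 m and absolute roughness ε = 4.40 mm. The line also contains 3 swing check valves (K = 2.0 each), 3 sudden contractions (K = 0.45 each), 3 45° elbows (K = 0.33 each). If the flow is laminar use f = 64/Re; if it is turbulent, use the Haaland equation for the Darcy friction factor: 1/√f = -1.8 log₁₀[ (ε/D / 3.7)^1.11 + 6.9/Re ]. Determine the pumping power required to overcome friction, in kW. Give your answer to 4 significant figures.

P ≈ 1.932 kW

Reynolds number Re = ρVD/μ = 994 · 1.401 · 0.2317 / 0.00116 = 2.782e+05.
Re > 4000 → turbulent. Relative roughness ε/D = 0.0044/0.2317 = 0.019. Haaland: 1/√f = -1.8 log₁₀[(0.019/3.7)^1.11 + 6.9/2.782e+05] = -1.8 log₁₀[0.00287 + 2.48e-05] = 4.568, so f = 0.04792.
Total minor-loss coefficient ΣK = 3·2 + 3·0.45 + 3·0.33 = 8.34.
ΔP = [f·L/D + ΣK]·(ρV²/2) = [0.04792·121.8/0.2317 + 8.34]·(994·1.401²/2) = [25.19 + 8.34]·975.5 = 3.271e+04 Pa.
Q = V·A = 1.401·0.04216 = 0.05907 m³/s.
Pumping power P = QΔP = 0.05907·3.271e+04 = 1932.3 W = 1.932 kW.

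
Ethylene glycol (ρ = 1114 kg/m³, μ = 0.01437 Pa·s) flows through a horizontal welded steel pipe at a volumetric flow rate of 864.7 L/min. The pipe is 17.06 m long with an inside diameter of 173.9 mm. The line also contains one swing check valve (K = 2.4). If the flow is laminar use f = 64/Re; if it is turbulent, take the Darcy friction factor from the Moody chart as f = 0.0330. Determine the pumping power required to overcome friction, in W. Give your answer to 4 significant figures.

Q = 864.7 L/min = 864.7/60000 = 0.01441 m³/s.
Cross-sectional area A = πD²/4 = π(0.1739)²/4 = 0.02375 m²; mean velocity V = Q/A = 0.01441/0.02375 = 0.6068 m/s.
Reynolds number Re = ρVD/μ = 1114 · 0.6068 · 0.1739 / 0.0144 = 8180.
Re > 4000 → turbulent; use the Moody-chart value f = 0.0330.
Total minor-loss coefficient ΣK = 1·2.4 = 2.4.
ΔP = [f·L/D + ΣK]·(ρV²/2) = [0.033·17.06/0.1739 + 2.4]·(1114·0.6068²/2) = [3.237 + 2.4]·205.1 = 1156 Pa.
Pumping power P = QΔP = 0.01441·1156 = 16.661 W = 16.66 W.

P ≈ 16.66 W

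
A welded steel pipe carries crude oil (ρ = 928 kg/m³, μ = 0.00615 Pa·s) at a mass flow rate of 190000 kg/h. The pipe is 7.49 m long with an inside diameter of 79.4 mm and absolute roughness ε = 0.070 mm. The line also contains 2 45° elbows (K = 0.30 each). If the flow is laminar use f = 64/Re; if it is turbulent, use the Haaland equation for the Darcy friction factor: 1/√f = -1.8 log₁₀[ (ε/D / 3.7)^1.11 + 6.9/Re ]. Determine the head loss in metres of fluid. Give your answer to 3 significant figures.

ṁ = 190000 kg/h = 190000/3600 = 52.78 kg/s.
A = πD²/4 = π(0.0794)²/4 = 0.004951 m²; mean velocity V = ṁ/(ρA) = 52.78/(928 · 0.004951) = 11.49 m/s.
Reynolds number Re = ρVD/μ = 928 · 11.49 · 0.0794 / 0.00615 = 1.376e+05.
Re > 4000 → turbulent. Relative roughness ε/D = 7e-05/0.0794 = 0.000882. Haaland: 1/√f = -1.8 log₁₀[(0.000882/3.7)^1.11 + 6.9/1.376e+05] = -1.8 log₁₀[9.52e-05 + 5.01e-05] = 6.908, so f = 0.02096.
Total minor-loss coefficient ΣK = 2·0.3 = 0.6.
ΔP = [f·L/D + ΣK]·(ρV²/2) = [0.02096·7.49/0.0794 + 0.6]·(928·11.49²/2) = [1.977 + 0.6]·6.122e+04 = 1.577e+05 Pa.
Head loss h_f = ΔP/(ρg) = 1.577e+05/(928·9.81) = 17.3 m.

h_f ≈ 17.3 m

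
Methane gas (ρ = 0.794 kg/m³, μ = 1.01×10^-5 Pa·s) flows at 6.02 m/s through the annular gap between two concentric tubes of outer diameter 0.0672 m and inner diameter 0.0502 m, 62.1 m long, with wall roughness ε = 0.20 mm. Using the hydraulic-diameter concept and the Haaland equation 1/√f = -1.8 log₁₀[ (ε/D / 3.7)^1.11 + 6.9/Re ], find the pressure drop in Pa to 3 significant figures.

ΔP ≈ 2410 Pa

Hydraulic diameter D_h = 4A/P = D_o - D_i = 0.0672 - 0.0502 = 0.017 m.
Re = ρVD_h/μ = 0.794·6.02·0.017/1.01e-05 = 8045.
ε/D_h = 0.0002/0.017 = 0.0118; Haaland gives 1/√f = -1.8 log₁₀[0.00169+0.000858] = 4.669, so f = 0.04587.
ΔP = f(L/D_h)(ρV²/2) = 0.04587·62.1/0.017·14.39 = 2411 Pa.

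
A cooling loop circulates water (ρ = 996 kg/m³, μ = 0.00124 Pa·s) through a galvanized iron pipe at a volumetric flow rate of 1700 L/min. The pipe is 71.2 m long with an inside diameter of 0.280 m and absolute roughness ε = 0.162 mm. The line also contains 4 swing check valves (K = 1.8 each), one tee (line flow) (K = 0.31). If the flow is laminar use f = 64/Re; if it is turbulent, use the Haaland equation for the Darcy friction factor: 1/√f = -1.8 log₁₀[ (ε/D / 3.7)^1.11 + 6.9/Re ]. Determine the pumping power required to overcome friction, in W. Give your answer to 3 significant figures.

Q = 1700 L/min = 1700/60000 = 0.02833 m³/s.
Cross-sectional area A = πD²/4 = π(0.28)²/4 = 0.06158 m²; mean velocity V = Q/A = 0.02833/0.06158 = 0.4601 m/s.
Reynolds number Re = ρVD/μ = 996 · 0.4601 · 0.28 / 0.00124 = 1.035e+05.
Re > 4000 → turbulent. Relative roughness ε/D = 0.000162/0.28 = 0.000579. Haaland: 1/√f = -1.8 log₁₀[(0.000579/3.7)^1.11 + 6.9/1.035e+05] = -1.8 log₁₀[5.96e-05 + 6.67e-05] = 7.017, so f = 0.02031.
Total minor-loss coefficient ΣK = 4·1.8 + 1·0.31 = 7.51.
ΔP = [f·L/D + ΣK]·(ρV²/2) = [0.02031·71.2/0.28 + 7.51]·(996·0.4601²/2) = [5.164 + 7.51]·105.4 = 1336 Pa.
Pumping power P = QΔP = 0.02833·1336 = 37.86 W = 37.9 W.

P ≈ 37.9 W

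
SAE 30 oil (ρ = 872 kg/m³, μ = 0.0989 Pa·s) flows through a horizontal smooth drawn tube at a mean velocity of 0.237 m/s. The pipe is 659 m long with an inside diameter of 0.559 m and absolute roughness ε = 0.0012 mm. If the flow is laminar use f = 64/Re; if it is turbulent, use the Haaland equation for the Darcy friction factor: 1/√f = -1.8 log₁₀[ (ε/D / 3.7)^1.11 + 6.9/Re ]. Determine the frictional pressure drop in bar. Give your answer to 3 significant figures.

ΔP ≈ 0.0158 bar

Reynolds number Re = ρVD/μ = 872 · 0.237 · 0.559 / 0.0989 = 1168.
Re < 2300 → laminar flow, so f = 64/Re = 64/1168 = 0.05479 (the turbulent correlation is not needed).
Darcy-Weisbach: ΔP = f(L/D)(ρV²/2) = 0.05479·(659/0.559)·(872·0.237²/2) = 0.05479·1179·24.49 = 1582 Pa.
ΔP = 1582 Pa = 0.0158 bar.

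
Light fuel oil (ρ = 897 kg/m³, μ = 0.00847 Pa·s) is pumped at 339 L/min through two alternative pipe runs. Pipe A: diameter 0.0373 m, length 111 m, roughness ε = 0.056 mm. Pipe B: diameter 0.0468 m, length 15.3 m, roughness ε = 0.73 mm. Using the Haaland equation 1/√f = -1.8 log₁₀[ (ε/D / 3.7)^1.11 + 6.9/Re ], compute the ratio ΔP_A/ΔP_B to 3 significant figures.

Pipe A: V = Q/A = 0.00565/0.001093 = 5.171 m/s; Re = 2.042e+04; ε/D = 0.0015; Haaland → f = 0.02847; ΔP_A = f(L/D)(ρV²/2) = 1.016e+06 Pa.
Pipe B: V = Q/A = 0.00565/0.00172 = 3.284 m/s; Re = 1.628e+04; ε/D = 0.0156; Haaland → f = 0.04698; ΔP_B = f(L/D)(ρV²/2) = 7.431e+04 Pa.
ΔP_A/ΔP_B = 1.016e+06/7.431e+04 = 13.7.

ΔP_A/ΔP_B ≈ 13.7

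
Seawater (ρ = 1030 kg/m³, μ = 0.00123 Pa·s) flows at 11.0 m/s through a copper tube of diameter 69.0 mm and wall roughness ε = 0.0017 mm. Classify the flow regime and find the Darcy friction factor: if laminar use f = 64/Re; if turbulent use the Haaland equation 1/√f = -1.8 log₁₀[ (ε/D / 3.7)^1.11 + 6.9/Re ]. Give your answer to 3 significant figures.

Re = ρVD/μ = 1030·11·0.069/0.00123 = 6.356e+05.
Re > 4000 → turbulent. ε/D = 1.7e-06/0.069 = 2.46e-05; Haaland: 1/√f = -1.8 log₁₀[1.79e-06 + 1.09e-05] = 8.816, so f = 0.01287.

f ≈ 0.0129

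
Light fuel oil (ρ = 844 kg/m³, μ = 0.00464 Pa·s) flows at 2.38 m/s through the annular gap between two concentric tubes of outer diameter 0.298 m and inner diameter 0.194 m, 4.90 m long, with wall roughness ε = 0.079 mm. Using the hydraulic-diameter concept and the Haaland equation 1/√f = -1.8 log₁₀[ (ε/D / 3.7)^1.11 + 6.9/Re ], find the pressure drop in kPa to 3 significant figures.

Hydraulic diameter D_h = 4A/P = D_o - D_i = 0.298 - 0.194 = 0.104 m.
Re = ρVD_h/μ = 844·2.38·0.104/0.00464 = 4.502e+04.
ε/D_h = 7.9e-05/0.104 = 0.00076; Haaland gives 1/√f = -1.8 log₁₀[8.07e-05+0.000153] = 6.536, so f = 0.02341.
ΔP = f(L/D_h)(ρV²/2) = 0.02341·4.9/0.104·2390 = 2637 Pa.
ΔP = 2.64 kPa.

ΔP ≈ 2.64 kPa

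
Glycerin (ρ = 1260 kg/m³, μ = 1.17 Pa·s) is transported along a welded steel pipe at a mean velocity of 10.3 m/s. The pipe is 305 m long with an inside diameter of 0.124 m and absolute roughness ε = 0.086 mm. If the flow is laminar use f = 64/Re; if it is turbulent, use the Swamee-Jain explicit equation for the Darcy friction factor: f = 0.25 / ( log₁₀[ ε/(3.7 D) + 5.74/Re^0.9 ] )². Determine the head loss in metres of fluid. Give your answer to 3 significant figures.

h_f ≈ 619 m

Reynolds number Re = ρVD/μ = 1260 · 10.3 · 0.124 / 1.17 = 1375.
Re < 2300 → laminar flow, so f = 64/Re = 64/1375 = 0.04653 (the turbulent correlation is not needed).
Darcy-Weisbach: ΔP = f(L/D)(ρV²/2) = 0.04653·(305/0.124)·(1260·10.3²/2) = 0.04653·2460·6.684e+04 = 7.649e+06 Pa.
Head loss h_f = ΔP/(ρg) = 7.649e+06/(1260·9.81) = 619 m.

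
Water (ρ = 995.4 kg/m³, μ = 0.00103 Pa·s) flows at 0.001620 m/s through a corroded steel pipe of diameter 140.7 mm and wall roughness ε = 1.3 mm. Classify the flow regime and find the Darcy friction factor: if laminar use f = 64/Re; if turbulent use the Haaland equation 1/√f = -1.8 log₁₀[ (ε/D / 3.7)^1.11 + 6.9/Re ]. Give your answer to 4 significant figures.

Re = ρVD/μ = 995.4·0.00162·0.1407/0.00103 = 220.3.
Re < 2300 → laminar, so f = 64/Re = 0.2905 (roughness is irrelevant in laminar flow).

f ≈ 0.2905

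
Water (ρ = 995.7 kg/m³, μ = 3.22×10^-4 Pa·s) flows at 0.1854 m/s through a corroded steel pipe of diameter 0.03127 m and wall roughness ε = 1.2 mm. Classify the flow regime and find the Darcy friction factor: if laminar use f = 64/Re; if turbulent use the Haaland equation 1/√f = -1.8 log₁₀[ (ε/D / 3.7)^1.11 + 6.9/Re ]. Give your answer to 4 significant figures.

Re = ρVD/μ = 995.7·0.1854·0.03127/0.000322 = 1.793e+04.
Re > 4000 → turbulent. ε/D = 0.0012/0.03127 = 0.0384; Haaland: 1/√f = -1.8 log₁₀[0.00627 + 0.000385] = 3.918, so f = 0.06515.

f ≈ 0.06515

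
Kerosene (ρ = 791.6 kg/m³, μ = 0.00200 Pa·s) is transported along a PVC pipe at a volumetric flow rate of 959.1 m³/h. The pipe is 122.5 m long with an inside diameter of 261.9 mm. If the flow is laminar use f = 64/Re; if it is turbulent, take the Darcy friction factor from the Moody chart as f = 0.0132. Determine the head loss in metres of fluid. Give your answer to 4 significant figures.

h_f ≈ 7.696 m

Q = 959.1 m³/h = 959.1/3600 = 0.2664 m³/s.
Cross-sectional area A = πD²/4 = π(0.2619)²/4 = 0.05387 m²; mean velocity V = Q/A = 0.2664/0.05387 = 4.945 m/s.
Reynolds number Re = ρVD/μ = 791.6 · 4.945 · 0.2619 / 0.002 = 5.126e+05.
Re > 4000 → turbulent; use the Moody-chart value f = 0.0132.
Darcy-Weisbach: ΔP = f(L/D)(ρV²/2) = 0.0132·(122.5/0.2619)·(791.6·4.945²/2) = 0.0132·467.7·9680 = 5.977e+04 Pa.
Head loss h_f = ΔP/(ρg) = 5.977e+04/(791.6·9.81) = 7.696 m.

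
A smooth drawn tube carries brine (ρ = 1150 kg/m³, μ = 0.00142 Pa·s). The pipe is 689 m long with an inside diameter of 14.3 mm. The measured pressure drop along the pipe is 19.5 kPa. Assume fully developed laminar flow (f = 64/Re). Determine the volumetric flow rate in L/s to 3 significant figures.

For laminar flow, f = 64/Re with Re = ρVD/μ, so Darcy-Weisbach reduces to ΔP = 32μLV/D². Solving for V: V = ΔP·D²/(32μL) = 1.95e+04·(0.0143)²/(32·0.00142·689) = 0.1274 m/s.
Check: Re = ρVD/μ = 1150·0.1274·0.0143/0.00142 = 1475 < 2300, so the laminar assumption holds.
Q = V·A = 0.1274·(π/4·0.0143²) = 2.046e-05 m³/s = 0.0205 L/s.

Q ≈ 0.0205 L/s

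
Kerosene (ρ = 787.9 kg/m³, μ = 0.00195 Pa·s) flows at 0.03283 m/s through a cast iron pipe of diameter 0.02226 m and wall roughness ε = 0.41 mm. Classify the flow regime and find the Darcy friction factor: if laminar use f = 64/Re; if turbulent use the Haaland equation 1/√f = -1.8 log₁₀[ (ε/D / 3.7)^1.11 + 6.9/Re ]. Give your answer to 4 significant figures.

f ≈ 0.2167

Re = ρVD/μ = 787.9·0.03283·0.02226/0.00195 = 295.3.
Re < 2300 → laminar, so f = 64/Re = 0.2167 (roughness is irrelevant in laminar flow).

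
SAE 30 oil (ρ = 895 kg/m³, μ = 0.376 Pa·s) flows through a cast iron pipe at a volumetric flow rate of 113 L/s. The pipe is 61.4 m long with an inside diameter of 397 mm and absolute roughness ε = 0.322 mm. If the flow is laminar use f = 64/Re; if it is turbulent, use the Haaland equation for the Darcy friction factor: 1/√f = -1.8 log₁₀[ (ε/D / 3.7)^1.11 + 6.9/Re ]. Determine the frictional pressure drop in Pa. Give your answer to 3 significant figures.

ΔP ≈ 4280 Pa

Q = 113 L/s = 113/1000 = 0.113 m³/s.
Cross-sectional area A = πD²/4 = π(0.397)²/4 = 0.1238 m²; mean velocity V = Q/A = 0.113/0.1238 = 0.9129 m/s.
Reynolds number Re = ρVD/μ = 895 · 0.9129 · 0.397 / 0.376 = 862.6.
Re < 2300 → laminar flow, so f = 64/Re = 64/862.6 = 0.07419 (the turbulent correlation is not needed).
Darcy-Weisbach: ΔP = f(L/D)(ρV²/2) = 0.07419·(61.4/0.397)·(895·0.9129²/2) = 0.07419·154.7·372.9 = 4279 Pa.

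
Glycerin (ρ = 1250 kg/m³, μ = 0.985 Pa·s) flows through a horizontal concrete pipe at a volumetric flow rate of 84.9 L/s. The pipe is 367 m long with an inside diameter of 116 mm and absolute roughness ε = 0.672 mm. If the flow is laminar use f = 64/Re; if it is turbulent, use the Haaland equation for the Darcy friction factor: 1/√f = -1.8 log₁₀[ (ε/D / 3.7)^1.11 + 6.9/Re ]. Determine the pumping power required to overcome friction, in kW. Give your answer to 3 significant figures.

Q = 84.9 L/s = 84.9/1000 = 0.0849 m³/s.
Cross-sectional area A = πD²/4 = π(0.116)²/4 = 0.01057 m²; mean velocity V = Q/A = 0.0849/0.01057 = 8.033 m/s.
Reynolds number Re = ρVD/μ = 1250 · 8.033 · 0.116 / 0.985 = 1183.
Re < 2300 → laminar flow, so f = 64/Re = 64/1183 = 0.05412 (the turbulent correlation is not needed).
Darcy-Weisbach: ΔP = f(L/D)(ρV²/2) = 0.05412·(367/0.116)·(1250·8.033²/2) = 0.05412·3164·4.034e+04 = 6.906e+06 Pa.
Pumping power P = QΔP = 0.0849·6.906e+06 = 586300 W = 586 kW.

P ≈ 586 kW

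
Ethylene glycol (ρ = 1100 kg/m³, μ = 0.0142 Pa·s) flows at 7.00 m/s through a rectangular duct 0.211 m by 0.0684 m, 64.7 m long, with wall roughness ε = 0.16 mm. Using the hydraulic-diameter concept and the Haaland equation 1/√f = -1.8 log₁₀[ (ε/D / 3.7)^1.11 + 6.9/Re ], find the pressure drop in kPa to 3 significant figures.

ΔP ≈ 420 kPa

Hydraulic diameter D_h = 4A/P = 4·(0.211·0.0684)/(2·(0.211+0.0684)) = 0.05773/0.5588 = 0.1033 m.
Re = ρVD_h/μ = 1100·7·0.1033/0.0142 = 5.602e+04.
ε/D_h = 0.00016/0.1033 = 0.00155; Haaland gives 1/√f = -1.8 log₁₀[0.000178+0.000123] = 6.338, so f = 0.02489.
ΔP = f(L/D_h)(ρV²/2) = 0.02489·64.7/0.1033·2.695e+04 = 4.201e+05 Pa.
ΔP = 420 kPa.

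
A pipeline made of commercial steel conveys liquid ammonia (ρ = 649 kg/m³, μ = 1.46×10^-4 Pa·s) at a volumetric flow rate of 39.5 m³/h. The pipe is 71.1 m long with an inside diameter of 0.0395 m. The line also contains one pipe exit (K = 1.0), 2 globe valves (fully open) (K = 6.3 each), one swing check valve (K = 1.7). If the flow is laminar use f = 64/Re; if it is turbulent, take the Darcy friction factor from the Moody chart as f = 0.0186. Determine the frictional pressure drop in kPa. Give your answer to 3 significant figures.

Q = 39.5 m³/h = 39.5/3600 = 0.01097 m³/s.
Cross-sectional area A = πD²/4 = π(0.0395)²/4 = 0.001225 m²; mean velocity V = Q/A = 0.01097/0.001225 = 8.954 m/s.
Reynolds number Re = ρVD/μ = 649 · 8.954 · 0.0395 / 0.000146 = 1.572e+06.
Re > 4000 → turbulent; use the Moody-chart value f = 0.0186.
Total minor-loss coefficient ΣK = 1·1 + 2·6.3 + 1·1.7 = 15.3.
ΔP = [f·L/D + ΣK]·(ρV²/2) = [0.0186·71.1/0.0395 + 15.3]·(649·8.954²/2) = [33.48 + 15.3]·2.602e+04 = 1.269e+06 Pa.
ΔP = 1.269e+06 Pa = 1270 kPa.

ΔP ≈ 1270 kPa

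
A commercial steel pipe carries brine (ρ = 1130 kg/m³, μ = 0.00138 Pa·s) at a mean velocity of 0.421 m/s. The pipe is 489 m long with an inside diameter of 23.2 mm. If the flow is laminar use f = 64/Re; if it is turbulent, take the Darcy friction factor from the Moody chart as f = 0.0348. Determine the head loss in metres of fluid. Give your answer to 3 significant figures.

Reynolds number Re = ρVD/μ = 1130 · 0.421 · 0.0232 / 0.00138 = 7998.
Re > 4000 → turbulent; use the Moody-chart value f = 0.0348.
Darcy-Weisbach: ΔP = f(L/D)(ρV²/2) = 0.0348·(489/0.0232)·(1130·0.421²/2) = 0.0348·2.108e+04·100.1 = 7.345e+04 Pa.
Head loss h_f = ΔP/(ρg) = 7.345e+04/(1130·9.81) = 6.63 m.

h_f ≈ 6.63 m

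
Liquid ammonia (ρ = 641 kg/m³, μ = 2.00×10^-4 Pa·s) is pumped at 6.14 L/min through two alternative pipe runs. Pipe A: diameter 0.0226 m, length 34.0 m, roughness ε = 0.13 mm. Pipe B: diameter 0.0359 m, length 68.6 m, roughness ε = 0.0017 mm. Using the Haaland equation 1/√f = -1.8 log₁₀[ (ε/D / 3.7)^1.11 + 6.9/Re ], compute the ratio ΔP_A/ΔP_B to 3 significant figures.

Pipe A: V = Q/A = 0.0001023/0.0004011 = 0.2551 m/s; Re = 1.848e+04; ε/D = 0.00575; Haaland → f = 0.0356; ΔP_A = f(L/D)(ρV²/2) = 1117 Pa.
Pipe B: V = Q/A = 0.0001023/0.001012 = 0.1011 m/s; Re = 1.163e+04; ε/D = 4.74e-05; Haaland → f = 0.02969; ΔP_B = f(L/D)(ρV²/2) = 185.9 Pa.
ΔP_A/ΔP_B = 1117/185.9 = 6.01.

ΔP_A/ΔP_B ≈ 6.01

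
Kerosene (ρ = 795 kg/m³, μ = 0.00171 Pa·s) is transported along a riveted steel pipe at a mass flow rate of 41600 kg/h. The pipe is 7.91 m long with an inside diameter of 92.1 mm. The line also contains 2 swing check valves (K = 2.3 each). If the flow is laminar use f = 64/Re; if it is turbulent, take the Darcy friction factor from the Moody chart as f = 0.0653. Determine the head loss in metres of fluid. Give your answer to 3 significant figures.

ṁ = 41600 kg/h = 41600/3600 = 11.56 kg/s.
A = πD²/4 = π(0.0921)²/4 = 0.006662 m²; mean velocity V = ṁ/(ρA) = 11.56/(795 · 0.006662) = 2.182 m/s.
Reynolds number Re = ρVD/μ = 795 · 2.182 · 0.0921 / 0.00171 = 9.342e+04.
Re > 4000 → turbulent; use the Moody-chart value f = 0.0653.
Total minor-loss coefficient ΣK = 2·2.3 = 4.6.
ΔP = [f·L/D + ΣK]·(ρV²/2) = [0.0653·7.91/0.0921 + 4.6]·(795·2.182²/2) = [5.608 + 4.6]·1892 = 1.932e+04 Pa.
Head loss h_f = ΔP/(ρg) = 1.932e+04/(795·9.81) = 2.48 m.

h_f ≈ 2.48 m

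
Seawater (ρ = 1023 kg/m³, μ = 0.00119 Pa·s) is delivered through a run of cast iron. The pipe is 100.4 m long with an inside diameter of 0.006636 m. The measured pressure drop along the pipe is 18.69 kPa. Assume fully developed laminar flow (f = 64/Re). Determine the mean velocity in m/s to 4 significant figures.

V ≈ 0.2153 m/s

For laminar flow, f = 64/Re with Re = ρVD/μ, so Darcy-Weisbach reduces to ΔP = 32μLV/D². Solving for V: V = ΔP·D²/(32μL) = 1.869e+04·(0.006636)²/(32·0.00119·100.4) = 0.2153 m/s.
Check: Re = ρVD/μ = 1023·0.2153·0.006636/0.00119 = 1228 < 2300, so the laminar assumption holds.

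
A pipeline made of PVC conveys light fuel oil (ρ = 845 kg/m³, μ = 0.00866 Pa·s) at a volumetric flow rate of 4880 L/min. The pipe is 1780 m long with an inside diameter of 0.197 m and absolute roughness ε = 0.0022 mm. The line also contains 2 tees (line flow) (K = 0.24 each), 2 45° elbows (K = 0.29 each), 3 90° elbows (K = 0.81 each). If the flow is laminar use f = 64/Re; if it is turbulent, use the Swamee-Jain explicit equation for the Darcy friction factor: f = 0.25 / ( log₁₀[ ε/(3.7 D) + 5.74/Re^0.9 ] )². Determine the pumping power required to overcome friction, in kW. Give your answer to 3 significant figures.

P ≈ 46.6 kW

Q = 4880 L/min = 4880/60000 = 0.08133 m³/s.
Cross-sectional area A = πD²/4 = π(0.197)²/4 = 0.03048 m²; mean velocity V = Q/A = 0.08133/0.03048 = 2.668 m/s.
Reynolds number Re = ρVD/μ = 845 · 2.668 · 0.197 / 0.00866 = 5.129e+04.
Re > 4000 → turbulent. Relative roughness ε/D = 2.2e-06/0.197 = 1.12e-05. Swamee-Jain: f = 0.25/(log₁₀[1.12e-05/3.7 + 5.74/5.129e+04^0.9])² = 0.25/(log₁₀[3.02e-06 + 0.000331])² = 0.25/(-3.476)² = 0.02069.
Total minor-loss coefficient ΣK = 2·0.24 + 2·0.29 + 3·0.81 = 3.49.
ΔP = [f·L/D + ΣK]·(ρV²/2) = [0.02069·1780/0.197 + 3.49]·(845·2.668²/2) = [186.9 + 3.49]·3008 = 5.728e+05 Pa.
Pumping power P = QΔP = 0.08133·5.728e+05 = 46590 W = 46.6 kW.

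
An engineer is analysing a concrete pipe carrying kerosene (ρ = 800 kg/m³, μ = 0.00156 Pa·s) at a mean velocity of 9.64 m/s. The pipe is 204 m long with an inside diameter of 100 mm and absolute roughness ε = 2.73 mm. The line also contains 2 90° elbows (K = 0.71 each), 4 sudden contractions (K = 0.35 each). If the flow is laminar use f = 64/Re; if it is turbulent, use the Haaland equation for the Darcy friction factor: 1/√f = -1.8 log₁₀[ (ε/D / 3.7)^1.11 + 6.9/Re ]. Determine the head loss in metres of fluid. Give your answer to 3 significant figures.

h_f ≈ 546 m

Reynolds number Re = ρVD/μ = 800 · 9.64 · 0.1 / 0.00156 = 4.944e+05.
Re > 4000 → turbulent. Relative roughness ε/D = 0.00273/0.1 = 0.0273. Haaland: 1/√f = -1.8 log₁₀[(0.0273/3.7)^1.11 + 6.9/4.944e+05] = -1.8 log₁₀[0.0043 + 1.4e-05] = 4.257, so f = 0.05517.
Total minor-loss coefficient ΣK = 2·0.71 + 4·0.35 = 2.82.
ΔP = [f·L/D + ΣK]·(ρV²/2) = [0.05517·204/0.1 + 2.82]·(800·9.64²/2) = [112.6 + 2.82]·3.717e+04 = 4.289e+06 Pa.
Head loss h_f = ΔP/(ρg) = 4.289e+06/(800·9.81) = 546 m.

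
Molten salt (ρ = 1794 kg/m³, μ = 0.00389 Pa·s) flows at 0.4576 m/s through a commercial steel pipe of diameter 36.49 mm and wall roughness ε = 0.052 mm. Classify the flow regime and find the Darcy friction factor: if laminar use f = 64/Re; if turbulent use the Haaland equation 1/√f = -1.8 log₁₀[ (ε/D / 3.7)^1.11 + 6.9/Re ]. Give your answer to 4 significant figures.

f ≈ 0.03486

Re = ρVD/μ = 1794·0.4576·0.03649/0.00389 = 7701.
Re > 4000 → turbulent. ε/D = 5.2e-05/0.03649 = 0.00143; Haaland: 1/√f = -1.8 log₁₀[0.000162 + 0.000896] = 5.356, so f = 0.03486.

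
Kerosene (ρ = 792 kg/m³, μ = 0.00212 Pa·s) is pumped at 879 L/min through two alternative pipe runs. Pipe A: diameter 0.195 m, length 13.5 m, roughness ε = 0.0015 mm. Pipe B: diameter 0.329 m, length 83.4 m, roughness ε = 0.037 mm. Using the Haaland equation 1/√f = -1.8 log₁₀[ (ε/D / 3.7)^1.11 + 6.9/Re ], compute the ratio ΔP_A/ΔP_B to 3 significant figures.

Pipe A: V = Q/A = 0.01465/0.02986 = 0.4905 m/s; Re = 3.574e+04; ε/D = 7.69e-06; Haaland → f = 0.02239; ΔP_A = f(L/D)(ρV²/2) = 147.7 Pa.
Pipe B: V = Q/A = 0.01465/0.08501 = 0.1723 m/s; Re = 2.118e+04; ε/D = 0.000112; Haaland → f = 0.02557; ΔP_B = f(L/D)(ρV²/2) = 76.22 Pa.
ΔP_A/ΔP_B = 147.7/76.22 = 1.94.

ΔP_A/ΔP_B ≈ 1.94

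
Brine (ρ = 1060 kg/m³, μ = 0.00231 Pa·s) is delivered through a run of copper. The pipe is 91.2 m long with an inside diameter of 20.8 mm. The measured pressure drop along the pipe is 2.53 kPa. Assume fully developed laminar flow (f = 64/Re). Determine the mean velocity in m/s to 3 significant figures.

For laminar flow, f = 64/Re with Re = ρVD/μ, so Darcy-Weisbach reduces to ΔP = 32μLV/D². Solving for V: V = ΔP·D²/(32μL) = 2530·(0.0208)²/(32·0.00231·91.2) = 0.1624 m/s.
Check: Re = ρVD/μ = 1060·0.1624·0.0208/0.00231 = 1550 < 2300, so the laminar assumption holds.

V ≈ 0.162 m/s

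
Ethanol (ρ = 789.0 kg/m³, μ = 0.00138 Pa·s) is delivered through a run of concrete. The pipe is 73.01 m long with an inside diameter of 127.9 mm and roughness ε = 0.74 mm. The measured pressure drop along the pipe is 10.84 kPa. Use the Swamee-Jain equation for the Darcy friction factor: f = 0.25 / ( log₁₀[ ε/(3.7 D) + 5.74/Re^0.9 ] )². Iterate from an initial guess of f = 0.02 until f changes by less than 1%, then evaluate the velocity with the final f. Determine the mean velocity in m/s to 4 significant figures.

V ≈ 1.208 m/s

Rearranging Darcy-Weisbach: V = √(2·ΔP·D/(f·L·ρ)). With ε/D = 0.00074/0.1279 = 0.00579, iterate starting from f = 0.02:
  f = 0.02 → V = √(2·1.084e+04·0.1279/(0.02·73.01·789)) = 1.551 m/s; Re = ρVD/μ = 1.134e+05; f → 0.03275
  f = 0.03275 → V = 1.212 m/s; Re = 8.866e+04; f → 0.03299
Converged (Δf/f < 1%). With the final f = 0.03299: V = √(2·1.084e+04·0.1279/(0.03299·73.01·789)) = 1.208 m/s.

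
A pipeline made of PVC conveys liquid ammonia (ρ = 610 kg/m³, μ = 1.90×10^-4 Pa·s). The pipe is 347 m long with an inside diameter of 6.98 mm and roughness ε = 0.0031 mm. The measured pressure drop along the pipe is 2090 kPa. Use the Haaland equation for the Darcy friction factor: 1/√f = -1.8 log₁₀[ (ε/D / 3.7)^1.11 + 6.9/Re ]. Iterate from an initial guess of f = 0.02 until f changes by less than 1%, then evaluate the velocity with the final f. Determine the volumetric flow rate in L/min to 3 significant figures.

Q ≈ 5.80 L/min

Rearranging Darcy-Weisbach: V = √(2·ΔP·D/(f·L·ρ)). With ε/D = 3.1e-06/0.00698 = 0.000444, iterate starting from f = 0.02:
  f = 0.02 → V = √(2·2.09e+06·0.00698/(0.02·347·610)) = 2.625 m/s; Re = ρVD/μ = 5.883e+04; f → 0.02147
  f = 0.02147 → V = 2.534 m/s; Re = 5.678e+04; f → 0.0216
Converged (Δf/f < 1%). With the final f = 0.0216: V = √(2·2.09e+06·0.00698/(0.0216·347·610)) = 2.526 m/s.
Q = V·A = 2.526·(π/4·0.00698²) = 9.666e-05 m³/s = 5.80 L/min.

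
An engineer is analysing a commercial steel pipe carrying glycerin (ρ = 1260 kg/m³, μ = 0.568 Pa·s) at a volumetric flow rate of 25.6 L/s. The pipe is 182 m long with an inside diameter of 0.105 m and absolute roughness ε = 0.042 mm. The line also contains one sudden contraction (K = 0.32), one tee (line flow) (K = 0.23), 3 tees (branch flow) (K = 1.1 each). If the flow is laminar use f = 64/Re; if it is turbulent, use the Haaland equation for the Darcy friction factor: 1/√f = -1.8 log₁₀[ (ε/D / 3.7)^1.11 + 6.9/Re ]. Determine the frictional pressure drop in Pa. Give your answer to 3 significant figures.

ΔP ≈ 908000 Pa

Q = 25.6 L/s = 25.6/1000 = 0.0256 m³/s.
Cross-sectional area A = πD²/4 = π(0.105)²/4 = 0.008659 m²; mean velocity V = Q/A = 0.0256/0.008659 = 2.956 m/s.
Reynolds number Re = ρVD/μ = 1260 · 2.956 · 0.105 / 0.568 = 688.6.
Re < 2300 → laminar flow, so f = 64/Re = 64/688.6 = 0.09294 (the turbulent correlation is not needed).
Total minor-loss coefficient ΣK = 1·0.32 + 1·0.23 + 3·1.1 = 3.85.
ΔP = [f·L/D + ΣK]·(ρV²/2) = [0.09294·182/0.105 + 3.85]·(1260·2.956²/2) = [161.1 + 3.85]·5507 = 9.083e+05 Pa.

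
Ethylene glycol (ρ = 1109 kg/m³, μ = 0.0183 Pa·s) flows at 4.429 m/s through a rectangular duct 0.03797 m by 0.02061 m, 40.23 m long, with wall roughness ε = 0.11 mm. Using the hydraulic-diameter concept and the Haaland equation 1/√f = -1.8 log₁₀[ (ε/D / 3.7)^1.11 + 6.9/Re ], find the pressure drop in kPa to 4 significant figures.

ΔP ≈ 632.4 kPa

Hydraulic diameter D_h = 4A/P = 4·(0.03797·0.02061)/(2·(0.03797+0.02061)) = 0.00313/0.1172 = 0.02672 m.
Re = ρVD_h/μ = 1109·4.429·0.02672/0.0183 = 7171.
ε/D_h = 0.00011/0.02672 = 0.00412; Haaland gives 1/√f = -1.8 log₁₀[0.000527+0.000962] = 5.089, so f = 0.03861.
ΔP = f(L/D_h)(ρV²/2) = 0.03861·40.23/0.02672·1.088e+04 = 6.324e+05 Pa.
ΔP = 632.4 kPa.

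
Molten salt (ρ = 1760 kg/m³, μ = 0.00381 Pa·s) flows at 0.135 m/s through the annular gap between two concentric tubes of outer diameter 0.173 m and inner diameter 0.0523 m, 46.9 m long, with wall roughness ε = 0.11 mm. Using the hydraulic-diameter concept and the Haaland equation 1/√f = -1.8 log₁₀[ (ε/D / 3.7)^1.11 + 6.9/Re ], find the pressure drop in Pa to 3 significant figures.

ΔP ≈ 215 Pa

Hydraulic diameter D_h = 4A/P = D_o - D_i = 0.173 - 0.0523 = 0.1207 m.
Re = ρVD_h/μ = 1760·0.135·0.1207/0.00381 = 7527.
ε/D_h = 0.00011/0.1207 = 0.000911; Haaland gives 1/√f = -1.8 log₁₀[9.88e-05+0.000917] = 5.388, so f = 0.03445.
ΔP = f(L/D_h)(ρV²/2) = 0.03445·46.9/0.1207·16.04 = 214.7 Pa.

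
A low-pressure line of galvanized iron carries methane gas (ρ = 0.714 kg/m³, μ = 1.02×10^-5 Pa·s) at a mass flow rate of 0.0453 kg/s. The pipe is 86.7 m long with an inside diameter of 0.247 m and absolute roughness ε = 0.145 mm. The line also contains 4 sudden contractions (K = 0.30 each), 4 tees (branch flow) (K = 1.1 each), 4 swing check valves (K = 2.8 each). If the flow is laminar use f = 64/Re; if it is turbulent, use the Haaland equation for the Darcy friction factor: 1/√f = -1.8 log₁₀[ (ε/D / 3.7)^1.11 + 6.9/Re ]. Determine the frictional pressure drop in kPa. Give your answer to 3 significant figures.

ΔP ≈ 0.0162 kPa

A = πD²/4 = π(0.247)²/4 = 0.04792 m²; mean velocity V = ṁ/(ρA) = 0.0453/(0.714 · 0.04792) = 1.324 m/s.
Reynolds number Re = ρVD/μ = 0.714 · 1.324 · 0.247 / 1.02e-05 = 2.289e+04.
Re > 4000 → turbulent. Relative roughness ε/D = 0.000145/0.247 = 0.000587. Haaland: 1/√f = -1.8 log₁₀[(0.000587/3.7)^1.11 + 6.9/2.289e+04] = -1.8 log₁₀[6.06e-05 + 0.000301] = 6.194, so f = 0.02606.
Total minor-loss coefficient ΣK = 4·0.3 + 4·1.1 + 4·2.8 = 16.8.
ΔP = [f·L/D + ΣK]·(ρV²/2) = [0.02606·86.7/0.247 + 16.8]·(0.714·1.324²/2) = [9.148 + 16.8]·0.6259 = 16.24 Pa.
ΔP = 16.24 Pa = 0.0162 kPa.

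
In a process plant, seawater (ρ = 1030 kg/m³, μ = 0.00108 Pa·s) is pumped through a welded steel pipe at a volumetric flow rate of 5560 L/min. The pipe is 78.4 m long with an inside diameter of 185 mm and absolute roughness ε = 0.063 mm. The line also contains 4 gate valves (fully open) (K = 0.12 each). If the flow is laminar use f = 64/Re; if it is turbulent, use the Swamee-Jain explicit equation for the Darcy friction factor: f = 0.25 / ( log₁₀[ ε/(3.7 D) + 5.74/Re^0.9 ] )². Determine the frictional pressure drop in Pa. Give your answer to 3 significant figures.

Q = 5560 L/min = 5560/60000 = 0.09267 m³/s.
Cross-sectional area A = πD²/4 = π(0.185)²/4 = 0.02688 m²; mean velocity V = Q/A = 0.09267/0.02688 = 3.447 m/s.
Reynolds number Re = ρVD/μ = 1030 · 3.447 · 0.185 / 0.00108 = 6.082e+05.
Re > 4000 → turbulent. Relative roughness ε/D = 6.3e-05/0.185 = 0.000341. Swamee-Jain: f = 0.25/(log₁₀[0.000341/3.7 + 5.74/6.082e+05^0.9])² = 0.25/(log₁₀[9.2e-05 + 3.57e-05])² = 0.25/(-3.894)² = 0.01649.
Total minor-loss coefficient ΣK = 4·0.12 = 0.48.
ΔP = [f·L/D + ΣK]·(ρV²/2) = [0.01649·78.4/0.185 + 0.48]·(1030·3.447²/2) = [6.989 + 0.48]·6121 = 4.571e+04 Pa.

ΔP ≈ 45700 Pa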